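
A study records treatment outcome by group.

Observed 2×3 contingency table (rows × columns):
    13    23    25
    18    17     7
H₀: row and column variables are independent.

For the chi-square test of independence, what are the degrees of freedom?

degrees of freedom = 2

df = (r−1)(c−1) = (2−1)·(3−1) = 2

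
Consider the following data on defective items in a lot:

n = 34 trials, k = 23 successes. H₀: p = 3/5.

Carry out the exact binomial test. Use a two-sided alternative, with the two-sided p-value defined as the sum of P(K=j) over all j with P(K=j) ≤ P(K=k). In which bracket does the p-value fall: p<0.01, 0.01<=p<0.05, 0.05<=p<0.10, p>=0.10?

Exact binomial: n=34, k=23, p₀=3/5=0.6000
P(X=j) = C(n,j)·p₀^j·(1−p₀)^(n−j); p = Σ P(X=j) over j with P(X=j) ≤ P(X=23)
p-value (two-sided) = 0.38811
→ bracket: p>=0.10

p-value bracket: p>=0.10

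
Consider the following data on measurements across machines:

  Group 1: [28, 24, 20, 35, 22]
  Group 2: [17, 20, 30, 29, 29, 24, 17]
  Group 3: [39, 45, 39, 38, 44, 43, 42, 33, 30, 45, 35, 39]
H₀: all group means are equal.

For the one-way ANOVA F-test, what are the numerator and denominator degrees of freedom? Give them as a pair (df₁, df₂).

k = 3 groups, N = 24 total
df = (k−1, N−k) = (3−1, 24−3) = (2, 21)

degrees of freedom = [2, 21]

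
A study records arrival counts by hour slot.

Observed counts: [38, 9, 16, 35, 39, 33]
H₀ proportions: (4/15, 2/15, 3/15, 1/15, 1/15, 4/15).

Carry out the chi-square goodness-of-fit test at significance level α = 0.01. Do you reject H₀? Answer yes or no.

n = 170; E_i = n·p_i = [45.33, 22.67, 34.00, 11.33, 11.33, 45.33]
χ² = (38−45.33)²/45.33 + (9−22.67)²/22.67 + (16−34.00)²/34.00 + (35−11.33)²/11.33 + (39−11.33)²/11.33 + (33−45.33)²/45.33 = 139.2721
df = 5
p-value (upper-tail) = 0.00000
At α=0.01: p < α → reject H₀

reject H₀: yes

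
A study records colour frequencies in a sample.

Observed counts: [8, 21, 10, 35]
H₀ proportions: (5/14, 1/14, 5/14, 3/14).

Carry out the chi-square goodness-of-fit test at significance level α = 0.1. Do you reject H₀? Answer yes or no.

n = 74; E_i = n·p_i = [26.43, 5.29, 26.43, 15.86]
χ² = (8−26.43)²/26.43 + (21−5.29)²/5.29 + (10−26.43)²/26.43 + (35−15.86)²/15.86 = 92.8901
df = 3
p-value (upper-tail) = 0.00000
At α=0.1: p < α → reject H₀

reject H₀: yes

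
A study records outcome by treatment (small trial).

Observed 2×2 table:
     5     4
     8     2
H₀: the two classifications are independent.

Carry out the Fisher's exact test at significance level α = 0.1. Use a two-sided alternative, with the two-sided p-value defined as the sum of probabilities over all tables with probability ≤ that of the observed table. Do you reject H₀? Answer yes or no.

reject H₀: no

Margins: r₁=9, r₂=10, c₁=13, c₂=6, n=19
p_obs = C(9,5)·C(10,8)/C(19,13); sum pmf over tables with pmf ≤ p_obs
p-value (two-sided) = 0.34985
At α=0.1: p ≥ α → fail to reject H₀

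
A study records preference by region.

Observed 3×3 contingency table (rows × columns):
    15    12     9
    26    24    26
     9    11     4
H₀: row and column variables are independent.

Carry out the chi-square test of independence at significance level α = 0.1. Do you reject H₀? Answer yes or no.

Row totals [36, 76, 24], col totals [50, 47, 39], n=136
χ² = (15−13.24)²/13.24 + (12−12.44)²/12.44 + (9−10.32)²/10.32 + (26−27.94)²/27.94 + (24−26.26)²/26.26 + (26−21.79)²/21.79 + (9−8.82)²/8.82 + (11−8.29)²/8.29 + (4−6.88)²/6.88 = 3.6559
df = 4
p-value (upper-tail) = 0.45458
At α=0.1: p ≥ α → fail to reject H₀

reject H₀: no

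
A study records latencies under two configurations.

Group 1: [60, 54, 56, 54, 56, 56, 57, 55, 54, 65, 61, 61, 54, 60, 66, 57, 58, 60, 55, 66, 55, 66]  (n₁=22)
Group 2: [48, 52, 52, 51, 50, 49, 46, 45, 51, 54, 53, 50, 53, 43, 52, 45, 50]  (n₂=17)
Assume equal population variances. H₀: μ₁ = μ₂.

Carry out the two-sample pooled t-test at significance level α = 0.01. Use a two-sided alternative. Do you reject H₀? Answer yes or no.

reject H₀: yes

x̄₁=58.455, s₁=4.206, n₁=22
x̄₂=49.647, s₂=3.220, n₂=17
s_p² = [21·4.206² + 16·3.220²]/37 = 14.5226
SE = √(s_p²·(1/22+1/17)) = 1.2306
t = (58.455−49.647)/1.2306 = 7.1570
df = 37
p-value (two-sided) = 0.00000
At α=0.01: p < α → reject H₀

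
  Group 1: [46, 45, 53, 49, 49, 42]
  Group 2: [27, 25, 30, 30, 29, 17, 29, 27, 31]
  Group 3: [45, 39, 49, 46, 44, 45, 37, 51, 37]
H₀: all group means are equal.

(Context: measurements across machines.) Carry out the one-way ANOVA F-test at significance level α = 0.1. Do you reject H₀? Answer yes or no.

reject H₀: yes

Group means [47.33, 27.22, 43.67], grand mean 38.417
SSB = Σnᵢ(x̄ᵢ−x̄)² = 1852.944; SSW = ΣΣ(x−x̄ᵢ)² = 420.889
MSB = 1852.944/2 = 926.4722; MSW = 420.889/21 = 20.0423
F = MSB/MSW = 46.2258
df = (2, 21)
p-value (upper-tail) = 0.00000
At α=0.1: p < α → reject H₀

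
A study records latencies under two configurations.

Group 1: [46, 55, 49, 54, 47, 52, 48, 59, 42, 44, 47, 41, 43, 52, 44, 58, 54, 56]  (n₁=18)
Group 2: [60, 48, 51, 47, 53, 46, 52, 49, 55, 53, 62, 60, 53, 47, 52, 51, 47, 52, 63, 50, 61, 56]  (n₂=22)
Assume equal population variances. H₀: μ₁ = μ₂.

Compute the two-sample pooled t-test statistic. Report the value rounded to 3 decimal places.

test statistic = -2.081

x̄₁=49.500, s₁=5.670, n₁=18
x̄₂=53.091, s₂=5.227, n₂=22
s_p² = [17·5.670² + 21·5.227²]/38 = 29.4821
SE = √(s_p²·(1/18+1/22)) = 1.7257
t = (49.500−53.091)/1.7257 = -2.0809
df = 38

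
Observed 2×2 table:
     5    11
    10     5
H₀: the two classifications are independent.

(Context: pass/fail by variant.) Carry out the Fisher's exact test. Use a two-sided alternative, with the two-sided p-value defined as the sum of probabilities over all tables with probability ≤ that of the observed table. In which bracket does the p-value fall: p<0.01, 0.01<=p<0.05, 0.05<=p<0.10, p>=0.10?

p-value bracket: 0.05<=p<0.10

Margins: r₁=16, r₂=15, c₁=15, c₂=16, n=31
p_obs = C(16,5)·C(15,10)/C(31,15); sum pmf over tables with pmf ≤ p_obs
p-value (two-sided) = 0.07560
→ bracket: 0.05<=p<0.10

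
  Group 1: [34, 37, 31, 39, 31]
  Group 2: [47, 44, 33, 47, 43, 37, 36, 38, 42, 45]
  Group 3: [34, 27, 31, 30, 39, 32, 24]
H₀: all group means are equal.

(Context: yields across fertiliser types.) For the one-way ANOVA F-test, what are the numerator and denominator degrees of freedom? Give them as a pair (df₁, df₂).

k = 3 groups, N = 22 total
df = (k−1, N−k) = (3−1, 22−3) = (2, 19)

degrees of freedom = [2, 19]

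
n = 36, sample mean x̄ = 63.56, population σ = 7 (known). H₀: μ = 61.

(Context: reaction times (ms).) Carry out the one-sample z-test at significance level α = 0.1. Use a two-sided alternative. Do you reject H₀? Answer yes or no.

reject H₀: yes

SE = σ/√n = 7/√36 = 1.1667
z = (x̄−μ₀)/SE = (63.56−61)/1.1667 = 2.1943
p-value (two-sided) = 0.02821
At α=0.1: p < α → reject H₀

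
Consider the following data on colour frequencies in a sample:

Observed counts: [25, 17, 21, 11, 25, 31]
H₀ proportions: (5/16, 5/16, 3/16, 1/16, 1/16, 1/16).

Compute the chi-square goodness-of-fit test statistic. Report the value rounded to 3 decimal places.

test statistic = 120.683

n = 130; E_i = n·p_i = [40.62, 40.62, 24.38, 8.12, 8.12, 8.12]
χ² = (25−40.62)²/40.62 + (17−40.62)²/40.62 + (21−24.38)²/24.38 + (11−8.12)²/8.12 + (25−8.12)²/8.12 + (31−8.12)²/8.12 = 120.6831
df = 5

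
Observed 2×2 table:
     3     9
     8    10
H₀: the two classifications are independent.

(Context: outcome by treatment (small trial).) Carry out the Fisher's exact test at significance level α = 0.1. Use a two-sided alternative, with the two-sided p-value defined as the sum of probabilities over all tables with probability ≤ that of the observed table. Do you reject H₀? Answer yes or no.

reject H₀: no

Margins: r₁=12, r₂=18, c₁=11, c₂=19, n=30
p_obs = C(12,3)·C(18,8)/C(30,11); sum pmf over tables with pmf ≤ p_obs
p-value (two-sided) = 0.44248
At α=0.1: p ≥ α → fail to reject H₀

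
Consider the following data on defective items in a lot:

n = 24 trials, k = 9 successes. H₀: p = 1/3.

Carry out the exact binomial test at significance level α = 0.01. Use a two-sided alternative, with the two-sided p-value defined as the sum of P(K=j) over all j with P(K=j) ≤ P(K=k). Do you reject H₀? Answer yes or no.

Exact binomial: n=24, k=9, p₀=1/3=0.3333
P(X=j) = C(n,j)·p₀^j·(1−p₀)^(n−j); p = Σ P(X=j) over j with P(X=j) ≤ P(X=9)
p-value (two-sided) = 0.66872
At α=0.01: p ≥ α → fail to reject H₀

reject H₀: no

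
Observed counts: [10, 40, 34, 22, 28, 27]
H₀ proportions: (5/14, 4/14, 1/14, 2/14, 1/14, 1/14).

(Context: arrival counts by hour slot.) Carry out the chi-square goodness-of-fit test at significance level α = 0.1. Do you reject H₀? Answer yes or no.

reject H₀: yes

n = 161; E_i = n·p_i = [57.50, 46.00, 11.50, 23.00, 11.50, 11.50]
χ² = (10−57.50)²/57.50 + (40−46.00)²/46.00 + (34−11.50)²/11.50 + (22−23.00)²/23.00 + (28−11.50)²/11.50 + (27−11.50)²/11.50 = 128.6522
df = 5
p-value (upper-tail) = 0.00000
At α=0.1: p < α → reject H₀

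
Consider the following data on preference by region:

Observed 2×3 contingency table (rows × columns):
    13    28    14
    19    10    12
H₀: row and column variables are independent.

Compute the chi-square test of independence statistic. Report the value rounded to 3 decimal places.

Row totals [55, 41], col totals [32, 38, 26], n=96
χ² = (13−18.33)²/18.33 + (28−21.77)²/21.77 + (14−14.90)²/14.90 + (19−13.67)²/13.67 + (10−16.23)²/16.23 + (12−11.10)²/11.10 = 7.9322
df = 2

test statistic = 7.932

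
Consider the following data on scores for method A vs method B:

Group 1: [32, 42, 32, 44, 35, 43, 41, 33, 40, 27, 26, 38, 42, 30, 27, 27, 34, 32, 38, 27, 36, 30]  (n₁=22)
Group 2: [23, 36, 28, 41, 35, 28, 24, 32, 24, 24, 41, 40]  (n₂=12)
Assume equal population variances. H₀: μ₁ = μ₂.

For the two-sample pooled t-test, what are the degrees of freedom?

degrees of freedom = 32

df = n₁ + n₂ − 2 = 22 + 12 − 2 = 32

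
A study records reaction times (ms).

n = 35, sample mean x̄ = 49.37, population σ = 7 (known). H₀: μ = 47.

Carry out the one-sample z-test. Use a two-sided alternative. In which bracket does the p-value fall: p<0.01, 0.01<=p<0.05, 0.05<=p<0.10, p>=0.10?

p-value bracket: 0.01<=p<0.05

SE = σ/√n = 7/√35 = 1.1832
z = (x̄−μ₀)/SE = (49.37−47)/1.1832 = 2.0030
p-value (two-sided) = 0.04518
→ bracket: 0.01<=p<0.05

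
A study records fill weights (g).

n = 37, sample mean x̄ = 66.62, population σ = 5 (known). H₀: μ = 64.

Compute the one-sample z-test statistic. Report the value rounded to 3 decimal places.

SE = σ/√n = 5/√37 = 0.8220
z = (x̄−μ₀)/SE = (66.62−64)/0.8220 = 3.1874

test statistic = 3.187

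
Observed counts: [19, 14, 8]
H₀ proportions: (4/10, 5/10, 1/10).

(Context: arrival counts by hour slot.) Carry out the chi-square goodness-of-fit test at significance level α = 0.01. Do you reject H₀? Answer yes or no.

reject H₀: no

n = 41; E_i = n·p_i = [16.40, 20.50, 4.10]
χ² = (19−16.40)²/16.40 + (14−20.50)²/20.50 + (8−4.10)²/4.10 = 6.1829
df = 2
p-value (upper-tail) = 0.04544
At α=0.01: p ≥ α → fail to reject H₀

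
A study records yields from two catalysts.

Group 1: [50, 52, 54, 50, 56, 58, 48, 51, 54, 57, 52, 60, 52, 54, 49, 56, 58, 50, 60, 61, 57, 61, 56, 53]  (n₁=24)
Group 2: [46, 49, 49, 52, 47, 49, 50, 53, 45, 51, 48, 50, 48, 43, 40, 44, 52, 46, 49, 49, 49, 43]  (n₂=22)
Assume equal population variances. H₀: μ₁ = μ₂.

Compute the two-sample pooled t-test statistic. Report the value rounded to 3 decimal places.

x̄₁=54.542, s₁=3.934, n₁=24
x̄₂=47.818, s₂=3.290, n₂=22
s_p² = [23·3.934² + 21·3.290²]/44 = 13.2553
SE = √(s_p²·(1/24+1/22)) = 1.0746
t = (54.542−47.818)/1.0746 = 6.2566
df = 44

test statistic = 6.257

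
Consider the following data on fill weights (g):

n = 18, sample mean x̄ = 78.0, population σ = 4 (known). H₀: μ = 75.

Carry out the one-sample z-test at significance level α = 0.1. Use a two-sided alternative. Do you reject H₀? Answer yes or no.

SE = σ/√n = 4/√18 = 0.9428
z = (x̄−μ₀)/SE = (78.0−75)/0.9428 = 3.1820
p-value (two-sided) = 0.00146
At α=0.1: p < α → reject H₀

reject H₀: yes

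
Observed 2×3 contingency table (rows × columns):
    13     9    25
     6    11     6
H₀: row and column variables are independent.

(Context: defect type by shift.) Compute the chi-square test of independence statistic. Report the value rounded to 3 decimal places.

Row totals [47, 23], col totals [19, 20, 31], n=70
χ² = (13−12.76)²/12.76 + (9−13.43)²/13.43 + (25−20.81)²/20.81 + (6−6.24)²/6.24 + (11−6.57)²/6.57 + (6−10.19)²/10.19 = 7.0208
df = 2

test statistic = 7.021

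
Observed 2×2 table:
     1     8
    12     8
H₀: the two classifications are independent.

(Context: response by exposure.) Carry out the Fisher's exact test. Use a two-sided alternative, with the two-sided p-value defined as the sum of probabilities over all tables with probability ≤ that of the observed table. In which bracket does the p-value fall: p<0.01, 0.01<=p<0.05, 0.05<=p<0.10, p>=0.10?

p-value bracket: 0.01<=p<0.05

Margins: r₁=9, r₂=20, c₁=13, c₂=16, n=29
p_obs = C(9,1)·C(20,12)/C(29,13); sum pmf over tables with pmf ≤ p_obs
p-value (two-sided) = 0.01998
→ bracket: 0.01<=p<0.05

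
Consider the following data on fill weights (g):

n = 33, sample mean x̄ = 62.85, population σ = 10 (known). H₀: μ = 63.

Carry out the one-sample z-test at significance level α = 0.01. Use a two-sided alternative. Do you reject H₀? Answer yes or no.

SE = σ/√n = 10/√33 = 1.7408
z = (x̄−μ₀)/SE = (62.85−63)/1.7408 = -0.0862
p-value (two-sided) = 0.93133
At α=0.01: p ≥ α → fail to reject H₀

reject H₀: no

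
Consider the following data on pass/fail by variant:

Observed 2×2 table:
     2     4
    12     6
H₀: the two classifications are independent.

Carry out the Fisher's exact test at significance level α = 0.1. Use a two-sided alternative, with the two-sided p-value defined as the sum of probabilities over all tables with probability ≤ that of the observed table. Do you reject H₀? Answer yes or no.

reject H₀: no

Margins: r₁=6, r₂=18, c₁=14, c₂=10, n=24
p_obs = C(6,2)·C(18,12)/C(24,14); sum pmf over tables with pmf ≤ p_obs
p-value (two-sided) = 0.19206
At α=0.1: p ≥ α → fail to reject H₀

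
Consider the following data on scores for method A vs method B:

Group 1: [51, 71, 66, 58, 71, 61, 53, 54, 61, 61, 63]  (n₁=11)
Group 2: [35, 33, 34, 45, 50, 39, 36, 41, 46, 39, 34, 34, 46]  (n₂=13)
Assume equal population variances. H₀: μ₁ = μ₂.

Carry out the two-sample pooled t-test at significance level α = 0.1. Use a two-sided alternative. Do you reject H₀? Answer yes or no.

x̄₁=60.909, s₁=6.715, n₁=11
x̄₂=39.385, s₂=5.723, n₂=13
s_p² = [10·6.715² + 12·5.723²]/22 = 38.3630
SE = √(s_p²·(1/11+1/13)) = 2.5374
t = (60.909−39.385)/2.5374 = 8.4828
df = 22
p-value (two-sided) = 0.00000
At α=0.1: p < α → reject H₀

reject H₀: yes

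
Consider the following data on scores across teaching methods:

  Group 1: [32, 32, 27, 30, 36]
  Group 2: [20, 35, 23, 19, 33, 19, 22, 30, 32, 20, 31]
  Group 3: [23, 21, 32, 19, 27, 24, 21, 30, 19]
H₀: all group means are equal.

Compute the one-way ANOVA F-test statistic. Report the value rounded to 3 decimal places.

Group means [31.40, 25.82, 24.00], grand mean 26.280
SSB = Σnᵢ(x̄ᵢ−x̄)² = 180.204; SSW = ΣΣ(x−x̄ᵢ)² = 622.836
MSB = 180.204/2 = 90.1018; MSW = 622.836/22 = 28.3107
F = MSB/MSW = 3.1826
df = (2, 22)

test statistic = 3.183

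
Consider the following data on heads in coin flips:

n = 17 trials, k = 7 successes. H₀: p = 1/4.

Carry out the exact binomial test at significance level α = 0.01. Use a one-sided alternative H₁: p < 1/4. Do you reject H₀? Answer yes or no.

reject H₀: no

Exact binomial: n=17, k=7, p₀=1/4=0.2500
P(X≤7) from Σ C(n,i)·p₀^i·(1−p₀)^(n−i)
p-value (one-sided, H₁ less) = 0.95976
At α=0.01: p ≥ α → fail to reject H₀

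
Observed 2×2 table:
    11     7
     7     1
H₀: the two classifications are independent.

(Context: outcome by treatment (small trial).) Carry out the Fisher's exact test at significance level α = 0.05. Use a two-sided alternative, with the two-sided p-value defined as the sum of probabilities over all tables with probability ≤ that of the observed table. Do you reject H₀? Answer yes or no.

Margins: r₁=18, r₂=8, c₁=18, c₂=8, n=26
p_obs = C(18,11)·C(8,7)/C(26,18); sum pmf over tables with pmf ≤ p_obs
p-value (two-sided) = 0.36016
At α=0.05: p ≥ α → fail to reject H₀

reject H₀: no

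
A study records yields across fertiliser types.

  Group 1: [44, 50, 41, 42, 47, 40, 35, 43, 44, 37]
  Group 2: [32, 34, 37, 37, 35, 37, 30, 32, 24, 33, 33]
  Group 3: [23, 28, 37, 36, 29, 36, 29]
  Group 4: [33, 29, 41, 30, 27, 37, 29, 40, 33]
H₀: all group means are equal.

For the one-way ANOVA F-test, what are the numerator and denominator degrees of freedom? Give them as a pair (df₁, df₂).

k = 4 groups, N = 37 total
df = (k−1, N−k) = (4−1, 37−4) = (3, 33)

degrees of freedom = [3, 33]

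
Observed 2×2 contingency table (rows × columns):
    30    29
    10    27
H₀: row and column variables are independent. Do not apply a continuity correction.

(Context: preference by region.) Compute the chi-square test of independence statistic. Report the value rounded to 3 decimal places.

Row totals [59, 37], col totals [40, 56], n=96
χ² = (30−24.58)²/24.58 + (29−34.42)²/34.42 + (10−15.42)²/15.42 + (27−21.58)²/21.58 = 5.3086
df = 1

test statistic = 5.309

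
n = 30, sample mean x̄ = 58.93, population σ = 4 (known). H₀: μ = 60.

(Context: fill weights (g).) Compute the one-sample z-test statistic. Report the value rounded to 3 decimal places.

SE = σ/√n = 4/√30 = 0.7303
z = (x̄−μ₀)/SE = (58.93−60)/0.7303 = -1.4652

test statistic = -1.465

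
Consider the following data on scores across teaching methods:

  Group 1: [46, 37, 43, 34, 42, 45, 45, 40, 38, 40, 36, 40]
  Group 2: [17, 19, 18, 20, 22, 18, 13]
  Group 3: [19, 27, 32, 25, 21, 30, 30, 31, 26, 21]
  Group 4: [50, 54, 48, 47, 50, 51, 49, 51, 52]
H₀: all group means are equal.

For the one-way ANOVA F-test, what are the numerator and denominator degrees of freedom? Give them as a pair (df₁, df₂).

k = 4 groups, N = 38 total
df = (k−1, N−k) = (4−1, 38−4) = (3, 34)

degrees of freedom = [3, 34]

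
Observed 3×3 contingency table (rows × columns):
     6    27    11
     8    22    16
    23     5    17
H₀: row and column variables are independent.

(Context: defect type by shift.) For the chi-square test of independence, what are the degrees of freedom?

df = (r−1)(c−1) = (3−1)·(3−1) = 4

degrees of freedom = 4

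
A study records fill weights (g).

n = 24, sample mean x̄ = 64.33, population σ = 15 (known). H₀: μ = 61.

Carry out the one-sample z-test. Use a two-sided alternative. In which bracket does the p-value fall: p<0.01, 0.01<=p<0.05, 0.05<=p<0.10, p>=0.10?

SE = σ/√n = 15/√24 = 3.0619
z = (x̄−μ₀)/SE = (64.33−61)/3.0619 = 1.0876
p-value (two-sided) = 0.27678
→ bracket: p>=0.10

p-value bracket: p>=0.10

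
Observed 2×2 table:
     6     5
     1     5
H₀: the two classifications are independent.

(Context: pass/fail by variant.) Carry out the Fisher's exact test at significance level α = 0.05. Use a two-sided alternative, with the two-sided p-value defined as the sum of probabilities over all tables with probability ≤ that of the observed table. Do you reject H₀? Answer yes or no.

reject H₀: no

Margins: r₁=11, r₂=6, c₁=7, c₂=10, n=17
p_obs = C(11,6)·C(6,1)/C(17,7); sum pmf over tables with pmf ≤ p_obs
p-value (two-sided) = 0.30430
At α=0.05: p ≥ α → fail to reject H₀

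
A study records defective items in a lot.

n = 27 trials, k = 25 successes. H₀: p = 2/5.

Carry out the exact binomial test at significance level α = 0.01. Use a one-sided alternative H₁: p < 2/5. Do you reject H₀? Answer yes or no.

Exact binomial: n=27, k=25, p₀=2/5=0.4000
P(X≤25) from Σ C(n,i)·p₀^i·(1−p₀)^(n−i)
p-value (one-sided, H₁ less) = 1.00000
At α=0.01: p ≥ α → fail to reject H₀

reject H₀: no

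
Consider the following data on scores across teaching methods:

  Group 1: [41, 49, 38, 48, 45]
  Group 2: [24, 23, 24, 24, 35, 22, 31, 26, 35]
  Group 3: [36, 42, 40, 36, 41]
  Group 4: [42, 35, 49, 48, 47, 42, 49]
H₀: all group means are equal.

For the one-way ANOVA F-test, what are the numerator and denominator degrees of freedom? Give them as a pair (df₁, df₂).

k = 4 groups, N = 26 total
df = (k−1, N−k) = (4−1, 26−4) = (3, 22)

degrees of freedom = [3, 22]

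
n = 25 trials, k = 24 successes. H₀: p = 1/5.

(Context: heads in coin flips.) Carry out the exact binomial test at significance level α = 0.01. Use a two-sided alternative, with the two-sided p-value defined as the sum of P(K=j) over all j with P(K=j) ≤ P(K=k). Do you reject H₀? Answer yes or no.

reject H₀: yes

Exact binomial: n=25, k=24, p₀=1/5=0.2000
P(X=j) = C(n,j)·p₀^j·(1−p₀)^(n−j); p = Σ P(X=j) over j with P(X=j) ≤ P(X=24)
p-value (two-sided) = 0.00000
At α=0.01: p < α → reject H₀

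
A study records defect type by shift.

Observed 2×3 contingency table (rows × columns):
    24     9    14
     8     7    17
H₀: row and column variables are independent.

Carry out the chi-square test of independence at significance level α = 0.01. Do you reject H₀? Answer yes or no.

reject H₀: no

Row totals [47, 32], col totals [32, 16, 31], n=79
χ² = (24−19.04)²/19.04 + (9−9.52)²/9.52 + (14−18.44)²/18.44 + (8−12.96)²/12.96 + (7−6.48)²/6.48 + (17−12.56)²/12.56 = 5.9051
df = 2
p-value (upper-tail) = 0.05221
At α=0.01: p ≥ α → fail to reject H₀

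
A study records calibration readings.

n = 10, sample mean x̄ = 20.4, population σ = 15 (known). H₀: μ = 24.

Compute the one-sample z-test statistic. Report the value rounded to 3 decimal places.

SE = σ/√n = 15/√10 = 4.7434
z = (x̄−μ₀)/SE = (20.4−24)/4.7434 = -0.7589

test statistic = -0.759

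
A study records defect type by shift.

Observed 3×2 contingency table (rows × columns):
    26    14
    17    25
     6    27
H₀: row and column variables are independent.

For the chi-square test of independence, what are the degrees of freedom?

df = (r−1)(c−1) = (3−1)·(2−1) = 2

degrees of freedom = 2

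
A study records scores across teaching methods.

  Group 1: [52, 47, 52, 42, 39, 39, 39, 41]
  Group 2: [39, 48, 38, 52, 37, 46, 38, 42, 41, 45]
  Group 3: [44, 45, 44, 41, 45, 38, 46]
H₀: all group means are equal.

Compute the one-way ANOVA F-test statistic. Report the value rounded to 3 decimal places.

test statistic = 0.162

Group means [43.88, 42.60, 43.29], grand mean 43.200
SSB = Σnᵢ(x̄ᵢ−x̄)² = 7.296; SSW = ΣΣ(x−x̄ᵢ)² = 496.704
MSB = 7.296/2 = 3.6482; MSW = 496.704/22 = 22.5774
F = MSB/MSW = 0.1616
df = (2, 22)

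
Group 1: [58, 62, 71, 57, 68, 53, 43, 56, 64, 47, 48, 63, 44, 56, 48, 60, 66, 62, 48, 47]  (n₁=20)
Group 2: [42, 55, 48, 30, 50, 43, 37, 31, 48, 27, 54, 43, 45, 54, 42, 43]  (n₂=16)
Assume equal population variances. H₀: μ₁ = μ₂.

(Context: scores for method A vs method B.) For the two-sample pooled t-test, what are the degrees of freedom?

degrees of freedom = 34

df = n₁ + n₂ − 2 = 20 + 16 − 2 = 34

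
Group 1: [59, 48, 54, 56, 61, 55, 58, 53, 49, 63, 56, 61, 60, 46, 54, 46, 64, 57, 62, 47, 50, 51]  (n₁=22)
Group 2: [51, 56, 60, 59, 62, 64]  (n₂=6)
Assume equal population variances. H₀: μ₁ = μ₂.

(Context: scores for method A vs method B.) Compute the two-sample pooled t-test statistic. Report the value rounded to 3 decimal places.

test statistic = -1.447

x̄₁=55.000, s₁=5.690, n₁=22
x̄₂=58.667, s₂=4.633, n₂=6
s_p² = [21·5.690² + 5·4.633²]/26 = 30.2821
SE = √(s_p²·(1/22+1/6)) = 2.5345
t = (55.000−58.667)/2.5345 = -1.4467
df = 26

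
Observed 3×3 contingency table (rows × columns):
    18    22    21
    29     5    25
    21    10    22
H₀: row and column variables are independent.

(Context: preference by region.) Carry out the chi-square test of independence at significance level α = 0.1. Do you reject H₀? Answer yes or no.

Row totals [61, 59, 53], col totals [68, 37, 68], n=173
χ² = (18−23.98)²/23.98 + (22−13.05)²/13.05 + (21−23.98)²/23.98 + (29−23.19)²/23.19 + (5−12.62)²/12.62 + (25−23.19)²/23.19 + (21−20.83)²/20.83 + (10−11.34)²/11.34 + (22−20.83)²/20.83 = 14.4247
df = 4
p-value (upper-tail) = 0.00606
At α=0.1: p < α → reject H₀

reject H₀: yes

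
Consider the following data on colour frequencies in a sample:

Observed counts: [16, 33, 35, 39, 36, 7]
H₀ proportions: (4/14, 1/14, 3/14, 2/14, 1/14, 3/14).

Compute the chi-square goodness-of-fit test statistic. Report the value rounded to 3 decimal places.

test statistic = 140.496

n = 166; E_i = n·p_i = [47.43, 11.86, 35.57, 23.71, 11.86, 35.57]
χ² = (16−47.43)²/47.43 + (33−11.86)²/11.86 + (35−35.57)²/35.57 + (39−23.71)²/23.71 + (36−11.86)²/11.86 + (7−35.57)²/35.57 = 140.4960
df = 5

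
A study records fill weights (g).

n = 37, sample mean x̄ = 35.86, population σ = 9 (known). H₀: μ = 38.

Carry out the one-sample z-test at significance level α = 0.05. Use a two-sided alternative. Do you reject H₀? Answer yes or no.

SE = σ/√n = 9/√37 = 1.4796
z = (x̄−μ₀)/SE = (35.86−38)/1.4796 = -1.4463
p-value (two-sided) = 0.14808
At α=0.05: p ≥ α → fail to reject H₀

reject H₀: no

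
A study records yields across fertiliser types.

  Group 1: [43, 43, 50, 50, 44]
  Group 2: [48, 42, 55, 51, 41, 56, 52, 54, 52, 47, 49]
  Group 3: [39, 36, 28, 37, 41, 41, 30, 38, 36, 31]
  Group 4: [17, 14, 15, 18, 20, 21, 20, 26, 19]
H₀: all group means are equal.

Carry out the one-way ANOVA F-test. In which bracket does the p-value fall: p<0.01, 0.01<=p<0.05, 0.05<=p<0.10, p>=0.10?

p-value bracket: p<0.01

Group means [46.00, 49.73, 35.70, 18.89], grand mean 37.257
SSB = Σnᵢ(x̄ᵢ−x̄)² = 5153.515; SSW = ΣΣ(x−x̄ᵢ)² = 587.171
MSB = 5153.515/3 = 1717.8383; MSW = 587.171/31 = 18.9410
F = MSB/MSW = 90.6942
df = (3, 31)
p-value (upper-tail) = 0.00000
→ bracket: p<0.01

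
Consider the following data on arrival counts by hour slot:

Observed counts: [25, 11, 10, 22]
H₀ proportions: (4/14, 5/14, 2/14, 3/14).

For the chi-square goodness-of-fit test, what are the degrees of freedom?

df = k − 1 = 4 − 1 = 3

degrees of freedom = 3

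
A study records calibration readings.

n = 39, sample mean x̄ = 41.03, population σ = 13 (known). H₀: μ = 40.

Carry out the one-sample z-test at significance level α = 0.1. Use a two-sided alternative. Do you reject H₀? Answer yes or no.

SE = σ/√n = 13/√39 = 2.0817
z = (x̄−μ₀)/SE = (41.03−40)/2.0817 = 0.4948
p-value (two-sided) = 0.62074
At α=0.1: p ≥ α → fail to reject H₀

reject H₀: no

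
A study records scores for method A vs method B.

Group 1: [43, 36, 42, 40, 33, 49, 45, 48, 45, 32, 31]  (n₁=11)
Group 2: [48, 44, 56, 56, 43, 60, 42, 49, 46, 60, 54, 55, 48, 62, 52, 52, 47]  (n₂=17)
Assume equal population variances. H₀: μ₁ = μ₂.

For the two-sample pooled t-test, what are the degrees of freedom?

df = n₁ + n₂ − 2 = 11 + 17 − 2 = 26

degrees of freedom = 26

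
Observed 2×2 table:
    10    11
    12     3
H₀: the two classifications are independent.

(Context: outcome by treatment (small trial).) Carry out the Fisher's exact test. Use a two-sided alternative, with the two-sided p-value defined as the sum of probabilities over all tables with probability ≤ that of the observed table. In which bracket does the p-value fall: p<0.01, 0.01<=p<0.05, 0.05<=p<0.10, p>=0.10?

Margins: r₁=21, r₂=15, c₁=22, c₂=14, n=36
p_obs = C(21,10)·C(15,12)/C(36,22); sum pmf over tables with pmf ≤ p_obs
p-value (two-sided) = 0.08330
→ bracket: 0.05<=p<0.10

p-value bracket: 0.05<=p<0.10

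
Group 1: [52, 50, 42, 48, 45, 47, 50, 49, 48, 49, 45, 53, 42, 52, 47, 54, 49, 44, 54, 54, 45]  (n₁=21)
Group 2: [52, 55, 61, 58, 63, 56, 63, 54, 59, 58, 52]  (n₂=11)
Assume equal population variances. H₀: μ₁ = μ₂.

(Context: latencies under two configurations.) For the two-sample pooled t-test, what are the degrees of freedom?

degrees of freedom = 30

df = n₁ + n₂ − 2 = 21 + 11 − 2 = 30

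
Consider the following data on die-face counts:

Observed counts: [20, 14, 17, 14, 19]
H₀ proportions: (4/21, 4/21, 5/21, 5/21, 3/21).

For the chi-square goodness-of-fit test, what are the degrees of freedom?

degrees of freedom = 4

df = k − 1 = 5 − 1 = 4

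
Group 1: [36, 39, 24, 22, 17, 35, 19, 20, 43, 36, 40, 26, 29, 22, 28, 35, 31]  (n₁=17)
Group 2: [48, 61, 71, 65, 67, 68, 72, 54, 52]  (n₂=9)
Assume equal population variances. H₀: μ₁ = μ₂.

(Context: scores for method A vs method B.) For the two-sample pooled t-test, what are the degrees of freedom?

degrees of freedom = 24

df = n₁ + n₂ − 2 = 17 + 9 − 2 = 24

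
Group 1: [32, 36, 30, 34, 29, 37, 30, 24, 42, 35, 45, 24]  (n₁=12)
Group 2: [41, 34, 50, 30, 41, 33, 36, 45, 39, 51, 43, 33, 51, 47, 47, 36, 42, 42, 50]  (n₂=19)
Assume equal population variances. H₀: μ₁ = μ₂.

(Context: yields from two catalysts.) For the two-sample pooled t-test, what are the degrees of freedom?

df = n₁ + n₂ − 2 = 12 + 19 − 2 = 29

degrees of freedom = 29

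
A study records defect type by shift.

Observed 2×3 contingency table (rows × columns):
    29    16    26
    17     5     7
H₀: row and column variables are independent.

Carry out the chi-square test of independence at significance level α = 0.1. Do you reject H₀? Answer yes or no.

reject H₀: no

Row totals [71, 29], col totals [46, 21, 33], n=100
χ² = (29−32.66)²/32.66 + (16−14.91)²/14.91 + (26−23.43)²/23.43 + (17−13.34)²/13.34 + (5−6.09)²/6.09 + (7−9.57)²/9.57 = 2.6612
df = 2
p-value (upper-tail) = 0.26432
At α=0.1: p ≥ α → fail to reject H₀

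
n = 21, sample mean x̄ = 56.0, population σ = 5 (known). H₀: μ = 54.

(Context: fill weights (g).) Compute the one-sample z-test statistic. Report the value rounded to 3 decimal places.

SE = σ/√n = 5/√21 = 1.0911
z = (x̄−μ₀)/SE = (56.0−54)/1.0911 = 1.8330

test statistic = 1.833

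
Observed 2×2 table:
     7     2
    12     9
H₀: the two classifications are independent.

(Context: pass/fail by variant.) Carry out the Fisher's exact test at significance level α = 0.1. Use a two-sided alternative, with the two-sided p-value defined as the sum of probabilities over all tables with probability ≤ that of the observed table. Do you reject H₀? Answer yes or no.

Margins: r₁=9, r₂=21, c₁=19, c₂=11, n=30
p_obs = C(9,7)·C(21,12)/C(30,19); sum pmf over tables with pmf ≤ p_obs
p-value (two-sided) = 0.41889
At α=0.1: p ≥ α → fail to reject H₀

reject H₀: no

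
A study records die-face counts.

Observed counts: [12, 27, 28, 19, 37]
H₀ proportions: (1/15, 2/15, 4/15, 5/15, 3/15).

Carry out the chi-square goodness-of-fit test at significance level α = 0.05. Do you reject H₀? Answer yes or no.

n = 123; E_i = n·p_i = [8.20, 16.40, 32.80, 41.00, 24.60]
χ² = (12−8.20)²/8.20 + (27−16.40)²/16.40 + (28−32.80)²/32.80 + (19−41.00)²/41.00 + (37−24.60)²/24.60 = 27.3699
df = 4
p-value (upper-tail) = 0.00002
At α=0.05: p < α → reject H₀

reject H₀: yes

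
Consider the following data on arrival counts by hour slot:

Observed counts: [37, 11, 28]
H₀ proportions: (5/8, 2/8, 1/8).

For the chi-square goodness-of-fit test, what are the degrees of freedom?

degrees of freedom = 2

df = k − 1 = 3 − 1 = 2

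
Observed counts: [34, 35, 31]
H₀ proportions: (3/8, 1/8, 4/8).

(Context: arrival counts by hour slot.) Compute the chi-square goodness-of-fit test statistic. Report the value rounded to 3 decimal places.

n = 100; E_i = n·p_i = [37.50, 12.50, 50.00]
χ² = (34−37.50)²/37.50 + (35−12.50)²/12.50 + (31−50.00)²/50.00 = 48.0467
df = 2

test statistic = 48.047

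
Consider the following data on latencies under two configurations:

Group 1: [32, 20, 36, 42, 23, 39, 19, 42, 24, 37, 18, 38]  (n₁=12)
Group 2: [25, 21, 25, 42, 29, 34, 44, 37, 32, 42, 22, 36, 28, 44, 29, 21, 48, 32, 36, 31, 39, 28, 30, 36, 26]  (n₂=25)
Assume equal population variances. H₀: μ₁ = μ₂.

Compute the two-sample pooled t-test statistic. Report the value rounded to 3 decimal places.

test statistic = -0.641

x̄₁=30.833, s₁=9.360, n₁=12
x̄₂=32.680, s₂=7.609, n₂=25
s_p² = [11·9.360² + 24·7.609²]/35 = 67.2316
SE = √(s_p²·(1/12+1/25)) = 2.8796
t = (30.833−32.680)/2.8796 = -0.6413
df = 35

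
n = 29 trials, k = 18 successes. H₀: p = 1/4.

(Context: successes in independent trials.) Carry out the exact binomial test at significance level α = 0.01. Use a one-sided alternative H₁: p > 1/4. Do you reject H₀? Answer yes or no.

Exact binomial: n=29, k=18, p₀=1/4=0.2500
P(X≥18) from Σ C(n,i)·p₀^i·(1−p₀)^(n−i)
p-value (one-sided, H₁ greater) = 0.00003
At α=0.01: p < α → reject H₀

reject H₀: yes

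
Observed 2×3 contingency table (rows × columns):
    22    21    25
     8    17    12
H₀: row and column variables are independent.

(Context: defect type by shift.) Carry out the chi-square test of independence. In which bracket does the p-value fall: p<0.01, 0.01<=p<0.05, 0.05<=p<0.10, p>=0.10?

p-value bracket: p>=0.10

Row totals [68, 37], col totals [30, 38, 37], n=105
χ² = (22−19.43)²/19.43 + (21−24.61)²/24.61 + (25−23.96)²/23.96 + (8−10.57)²/10.57 + (17−13.39)²/13.39 + (12−13.04)²/13.04 = 2.5958
df = 2
p-value (upper-tail) = 0.27310
→ bracket: p>=0.10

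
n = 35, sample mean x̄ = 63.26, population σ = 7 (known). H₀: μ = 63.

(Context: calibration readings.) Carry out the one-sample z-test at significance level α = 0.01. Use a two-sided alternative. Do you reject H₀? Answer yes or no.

reject H₀: no

SE = σ/√n = 7/√35 = 1.1832
z = (x̄−μ₀)/SE = (63.26−63)/1.1832 = 0.2197
p-value (two-sided) = 0.82607
At α=0.01: p ≥ α → fail to reject H₀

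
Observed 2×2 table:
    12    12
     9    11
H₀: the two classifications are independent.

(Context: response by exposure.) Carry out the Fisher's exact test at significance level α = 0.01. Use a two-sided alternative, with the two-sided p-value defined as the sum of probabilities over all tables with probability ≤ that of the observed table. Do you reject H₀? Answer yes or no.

reject H₀: no

Margins: r₁=24, r₂=20, c₁=21, c₂=23, n=44
p_obs = C(24,12)·C(20,9)/C(44,21); sum pmf over tables with pmf ≤ p_obs
p-value (two-sided) = 0.77086
At α=0.01: p ≥ α → fail to reject H₀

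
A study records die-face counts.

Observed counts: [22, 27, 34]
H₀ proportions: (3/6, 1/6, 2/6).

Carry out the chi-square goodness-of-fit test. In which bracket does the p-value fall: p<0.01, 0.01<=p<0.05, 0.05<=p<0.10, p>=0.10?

p-value bracket: p<0.01

n = 83; E_i = n·p_i = [41.50, 13.83, 27.67]
χ² = (22−41.50)²/41.50 + (27−13.83)²/13.83 + (34−27.67)²/27.67 = 23.1446
df = 2
p-value (upper-tail) = 0.00001
→ bracket: p<0.01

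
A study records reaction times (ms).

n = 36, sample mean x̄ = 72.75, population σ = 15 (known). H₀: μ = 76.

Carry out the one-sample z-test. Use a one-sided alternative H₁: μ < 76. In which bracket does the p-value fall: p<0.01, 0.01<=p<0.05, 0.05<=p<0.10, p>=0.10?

SE = σ/√n = 15/√36 = 2.5000
z = (x̄−μ₀)/SE = (72.75−76)/2.5000 = -1.3000
p-value (one-sided, H₁ less) = 0.09680
→ bracket: 0.05<=p<0.10

p-value bracket: 0.05<=p<0.10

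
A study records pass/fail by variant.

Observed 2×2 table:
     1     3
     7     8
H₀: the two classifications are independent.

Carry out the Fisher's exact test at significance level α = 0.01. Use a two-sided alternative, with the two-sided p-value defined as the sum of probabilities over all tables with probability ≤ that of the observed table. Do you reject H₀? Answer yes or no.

reject H₀: no

Margins: r₁=4, r₂=15, c₁=8, c₂=11, n=19
p_obs = C(4,1)·C(15,7)/C(19,8); sum pmf over tables with pmf ≤ p_obs
p-value (two-sided) = 0.60268
At α=0.01: p ≥ α → fail to reject H₀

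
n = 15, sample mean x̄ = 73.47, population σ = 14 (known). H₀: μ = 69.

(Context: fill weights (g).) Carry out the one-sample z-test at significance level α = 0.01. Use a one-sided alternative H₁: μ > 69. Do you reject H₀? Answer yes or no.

reject H₀: no

SE = σ/√n = 14/√15 = 3.6148
z = (x̄−μ₀)/SE = (73.47−69)/3.6148 = 1.2366
p-value (one-sided, H₁ greater) = 0.10812
At α=0.01: p ≥ α → fail to reject H₀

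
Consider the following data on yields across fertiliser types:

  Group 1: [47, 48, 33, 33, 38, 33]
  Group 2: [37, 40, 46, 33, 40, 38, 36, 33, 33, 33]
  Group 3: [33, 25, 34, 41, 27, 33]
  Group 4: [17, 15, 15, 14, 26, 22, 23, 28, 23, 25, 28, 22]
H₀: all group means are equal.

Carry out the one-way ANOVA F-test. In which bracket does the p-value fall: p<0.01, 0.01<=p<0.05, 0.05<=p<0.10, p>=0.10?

Group means [38.67, 36.90, 32.17, 21.50], grand mean 30.941
SSB = Σnᵢ(x̄ᵢ−x̄)² = 1791.816; SSW = ΣΣ(x−x̄ᵢ)² = 862.067
MSB = 1791.816/3 = 597.2719; MSW = 862.067/30 = 28.7356
F = MSB/MSW = 20.7851
df = (3, 30)
p-value (upper-tail) = 0.00000
→ bracket: p<0.01

p-value bracket: p<0.01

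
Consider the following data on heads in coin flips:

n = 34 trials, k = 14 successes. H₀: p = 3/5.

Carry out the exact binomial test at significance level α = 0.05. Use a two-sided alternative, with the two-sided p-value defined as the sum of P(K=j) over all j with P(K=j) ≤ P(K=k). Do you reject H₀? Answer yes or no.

Exact binomial: n=34, k=14, p₀=3/5=0.6000
P(X=j) = C(n,j)·p₀^j·(1−p₀)^(n−j); p = Σ P(X=j) over j with P(X=j) ≤ P(X=14)
p-value (two-sided) = 0.03423
At α=0.05: p < α → reject H₀

reject H₀: yes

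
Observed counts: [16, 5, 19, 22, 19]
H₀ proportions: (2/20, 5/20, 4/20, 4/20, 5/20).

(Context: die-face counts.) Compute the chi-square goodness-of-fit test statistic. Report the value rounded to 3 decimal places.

test statistic = 21.827

n = 81; E_i = n·p_i = [8.10, 20.25, 16.20, 16.20, 20.25]
χ² = (16−8.10)²/8.10 + (5−20.25)²/20.25 + (19−16.20)²/16.20 + (22−16.20)²/16.20 + (19−20.25)²/20.25 = 21.8272
df = 4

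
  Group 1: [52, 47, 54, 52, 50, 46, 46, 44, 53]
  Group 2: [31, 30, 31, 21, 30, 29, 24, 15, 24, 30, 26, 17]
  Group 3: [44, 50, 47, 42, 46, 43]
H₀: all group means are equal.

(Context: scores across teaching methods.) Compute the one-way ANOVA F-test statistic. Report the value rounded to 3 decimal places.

Group means [49.33, 25.67, 45.33], grand mean 37.926
SSB = Σnᵢ(x̄ᵢ−x̄)² = 3303.852; SSW = ΣΣ(x−x̄ᵢ)² = 490.000
MSB = 3303.852/2 = 1651.9259; MSW = 490.000/24 = 20.4167
F = MSB/MSW = 80.9107
df = (2, 24)

test statistic = 80.911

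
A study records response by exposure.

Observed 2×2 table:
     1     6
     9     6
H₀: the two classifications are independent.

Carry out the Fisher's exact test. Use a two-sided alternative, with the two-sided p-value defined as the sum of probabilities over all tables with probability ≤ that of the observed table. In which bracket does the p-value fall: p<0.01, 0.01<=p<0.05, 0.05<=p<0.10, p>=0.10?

Margins: r₁=7, r₂=15, c₁=10, c₂=12, n=22
p_obs = C(7,1)·C(15,9)/C(22,10); sum pmf over tables with pmf ≤ p_obs
p-value (two-sided) = 0.07430
→ bracket: 0.05<=p<0.10

p-value bracket: 0.05<=p<0.10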